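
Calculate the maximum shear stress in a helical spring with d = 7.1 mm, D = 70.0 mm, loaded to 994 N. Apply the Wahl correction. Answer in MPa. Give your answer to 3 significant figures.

568 MPa

Spring index C = D/d = 70.0/7.1 = 9.8592
K_W = (4C−1)/(4C−4) + 0.615/C = 38.437/35.437 + 0.0624 = 1.1470
τ₀ = 8FD/(πd³) = 8·994·70.0/(π·7.1³) = 556640/1124.4 = 495.05 MPa
τ_max = K·τ₀ = 1.1470 × 495.05 = 567.84 MPa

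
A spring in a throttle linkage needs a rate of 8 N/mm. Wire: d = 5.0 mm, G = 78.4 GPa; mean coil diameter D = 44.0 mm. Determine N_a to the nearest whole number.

9

N_a = Gd⁴/(8D³k) = (78.4×10³ × 5.0⁴)/(8 × 44.0³ × 8)
    = 4.9e+07 / 5.45178e+06 = 8.988 → 9 coils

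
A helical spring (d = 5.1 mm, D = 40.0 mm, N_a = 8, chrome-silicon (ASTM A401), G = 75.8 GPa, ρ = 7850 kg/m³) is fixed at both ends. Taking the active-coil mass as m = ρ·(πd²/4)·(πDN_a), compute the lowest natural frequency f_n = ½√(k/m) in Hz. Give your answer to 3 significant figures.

139 Hz

k = Gd⁴/(8D³N_a) = (75.8×10³)(5.1⁴)/(8·40.0³·8) = 12.52 N/mm = 12520 N/m
Wire length L = πDN_a = π·40.0·8 = 1005.3 mm
m = ρ·(πd²/4)·L = 7850 × 20.428×10⁻⁶ m² × 1.0053 m = 0.16121 kg
f_n = ½√(k/m) = 0.5·√(12520/0.16121) = 0.5·√(77659) = 139.34 Hz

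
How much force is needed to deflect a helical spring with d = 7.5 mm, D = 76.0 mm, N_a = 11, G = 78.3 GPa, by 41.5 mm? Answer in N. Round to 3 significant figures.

k = Gd⁴/(8D³N_a) = (78.3×10³)(7.5⁴)/(8·76.0³·11) = 6.4133 N/mm
F = k·δ = 6.4133 × 41.5 = 266.15 N

266 N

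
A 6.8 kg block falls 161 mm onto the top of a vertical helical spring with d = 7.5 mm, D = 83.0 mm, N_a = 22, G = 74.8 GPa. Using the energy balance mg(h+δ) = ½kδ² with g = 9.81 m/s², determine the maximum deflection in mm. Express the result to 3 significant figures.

128 mm

k = Gd⁴/(8D³N_a) = (74.8×10³)(7.5⁴)/(8·83.0³·22) = 2.3518 N/mm
W = mg = 6.8 × 9.81 = 66.708 N
½kδ² − Wδ − Wh = 0 → δ = (W + √(W² + 2kWh))/k
δ = (66.708 + √(4450 + 50516.5))/2.3518 = (66.708 + 234.45)/2.3518 = 128.05 mm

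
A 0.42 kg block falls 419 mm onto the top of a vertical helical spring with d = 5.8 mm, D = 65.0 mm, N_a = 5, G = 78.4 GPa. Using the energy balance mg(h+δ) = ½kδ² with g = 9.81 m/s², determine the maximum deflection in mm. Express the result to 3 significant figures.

21.2 mm

k = Gd⁴/(8D³N_a) = (78.4×10³)(5.8⁴)/(8·65.0³·5) = 8.0766 N/mm
W = mg = 0.42 × 9.81 = 4.1202 N
½kδ² − Wδ − Wh = 0 → δ = (W + √(W² + 2kWh))/k
δ = (4.1202 + √(16.976 + 27886.3))/8.0766 = (4.1202 + 167.04)/8.0766 = 21.192 mm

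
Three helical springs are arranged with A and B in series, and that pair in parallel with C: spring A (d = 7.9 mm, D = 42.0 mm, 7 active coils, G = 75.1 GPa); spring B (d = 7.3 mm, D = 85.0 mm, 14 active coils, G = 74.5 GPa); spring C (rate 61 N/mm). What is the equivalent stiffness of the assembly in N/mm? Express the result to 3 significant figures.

k_A = Gd⁴/(8D³N_a) = (75.1×10³)(7.9⁴)/(8·42.0³·7) = 70.504 N/mm
k_B = Gd⁴/(8D³N_a) = (74.5×10³)(7.3⁴)/(8·85.0³·14) = 3.0759 N/mm
Springs A,B series: k_AB = 1/(1/70.504+1/3.0759) = 2.9473 N/mm; parallel with C: k_eq = 2.9473+61 = 63.947 N/mm

63.9 N/mm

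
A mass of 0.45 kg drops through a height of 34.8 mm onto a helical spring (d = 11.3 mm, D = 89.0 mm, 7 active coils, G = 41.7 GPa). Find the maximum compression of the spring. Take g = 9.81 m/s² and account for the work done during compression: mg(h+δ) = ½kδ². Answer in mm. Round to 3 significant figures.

4.49 mm

k = Gd⁴/(8D³N_a) = (41.7×10³)(11.3⁴)/(8·89.0³·7) = 17.222 N/mm
W = mg = 0.45 × 9.81 = 4.4145 N
½kδ² − Wδ − Wh = 0 → δ = (W + √(W² + 2kWh))/k
δ = (4.4145 + √(19.488 + 5291.55))/17.222 = (4.4145 + 72.877)/17.222 = 4.4879 mm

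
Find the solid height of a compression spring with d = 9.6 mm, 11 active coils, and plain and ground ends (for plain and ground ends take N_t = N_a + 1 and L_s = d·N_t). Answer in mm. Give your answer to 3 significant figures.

plain and ground ends: N_t = N_a + 1 = 11 + 1 = 12
L_s = d·N_t = 9.6 × 12 = 115.2 mm

115 mm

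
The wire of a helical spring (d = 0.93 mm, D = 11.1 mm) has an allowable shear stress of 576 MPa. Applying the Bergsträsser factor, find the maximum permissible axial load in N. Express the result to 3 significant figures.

C = D/d = 11.1/0.93 = 11.9355
K_B = (4C+2)/(4C−3) = 49.742/44.742 = 1.1118
τ_max = K·8FD/(πd³) → F_max = τ_allow·πd³/(8DK)
F_max = 576·π·0.93³/(8·11.1·1.1118) = 1455.5/98.724 = 14.743 N

14.7 N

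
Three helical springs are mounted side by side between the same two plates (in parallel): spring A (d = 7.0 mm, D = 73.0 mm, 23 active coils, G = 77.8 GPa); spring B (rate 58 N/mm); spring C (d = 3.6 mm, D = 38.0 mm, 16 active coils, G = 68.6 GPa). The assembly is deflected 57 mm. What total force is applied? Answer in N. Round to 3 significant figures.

3550 N

k_A = Gd⁴/(8D³N_a) = (77.8×10³)(7.0⁴)/(8·73.0³·23) = 2.6097 N/mm
k_C = Gd⁴/(8D³N_a) = (68.6×10³)(3.6⁴)/(8·38.0³·16) = 1.6405 N/mm
Parallel: k_eq = 2.6097 + 58 + 1.6405 = 62.25 N/mm
F = k_eq·δ = 62.25·57 = 3548.3 N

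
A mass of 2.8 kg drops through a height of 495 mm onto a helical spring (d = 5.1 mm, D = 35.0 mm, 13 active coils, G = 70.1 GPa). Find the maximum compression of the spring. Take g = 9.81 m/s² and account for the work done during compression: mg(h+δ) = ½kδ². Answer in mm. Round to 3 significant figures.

53.2 mm

k = Gd⁴/(8D³N_a) = (70.1×10³)(5.1⁴)/(8·35.0³·13) = 10.636 N/mm
W = mg = 2.8 × 9.81 = 27.468 N
½kδ² − Wδ − Wh = 0 → δ = (W + √(W² + 2kWh))/k
δ = (27.468 + √(754.49 + 289217))/10.636 = (27.468 + 538.49)/10.636 = 53.214 mm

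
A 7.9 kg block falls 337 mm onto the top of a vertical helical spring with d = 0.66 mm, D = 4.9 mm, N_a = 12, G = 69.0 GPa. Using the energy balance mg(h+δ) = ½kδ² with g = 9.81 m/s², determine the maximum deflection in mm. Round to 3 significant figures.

289 mm

k = Gd⁴/(8D³N_a) = (69.0×10³)(0.66⁴)/(8·4.9³·12) = 1.1592 N/mm
W = mg = 7.9 × 9.81 = 77.499 N
½kδ² − Wδ − Wh = 0 → δ = (W + √(W² + 2kWh))/k
δ = (77.499 + √(6006.1 + 60551))/1.1592 = (77.499 + 257.99)/1.1592 = 289.41 mm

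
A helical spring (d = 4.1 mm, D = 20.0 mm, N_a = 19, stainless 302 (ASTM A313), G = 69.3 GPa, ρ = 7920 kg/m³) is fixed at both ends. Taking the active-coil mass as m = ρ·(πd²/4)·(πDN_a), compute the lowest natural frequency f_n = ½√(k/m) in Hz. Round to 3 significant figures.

k = Gd⁴/(8D³N_a) = (69.3×10³)(4.1⁴)/(8·20.0³·19) = 16.104 N/mm = 16104 N/m
Wire length L = πDN_a = π·20.0·19 = 1193.8 mm
m = ρ·(πd²/4)·L = 7920 × 13.203×10⁻⁶ m² × 1.1938 m = 0.12483 kg
f_n = ½√(k/m) = 0.5·√(16104/0.12483) = 0.5·√(1.2901e+05) = 179.59 Hz

180 Hz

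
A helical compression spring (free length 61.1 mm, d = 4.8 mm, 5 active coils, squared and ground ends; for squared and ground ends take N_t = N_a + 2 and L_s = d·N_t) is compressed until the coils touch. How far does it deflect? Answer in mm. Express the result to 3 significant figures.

N_t = 7; L_s = 4.8·7 = 33.6 mm
δ_solid = L₀ − L_s = 61.1 − 33.6 = 27.5 mm

27.5 mm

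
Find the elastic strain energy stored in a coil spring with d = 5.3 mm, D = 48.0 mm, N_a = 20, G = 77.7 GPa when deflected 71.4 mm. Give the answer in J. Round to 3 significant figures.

8.83 J

k = Gd⁴/(8D³N_a) = (77.7×10³)(5.3⁴)/(8·48.0³·20) = 3.4648 N/mm
U = ½kδ² = 0.5 × 3.4648 × 71.4² = 8831.8 N·mm = 8.8318 J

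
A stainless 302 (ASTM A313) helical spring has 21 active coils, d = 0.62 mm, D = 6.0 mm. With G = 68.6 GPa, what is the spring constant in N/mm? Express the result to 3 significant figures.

k = Gd⁴/(8D³N_a) = (68.6×10³ × 0.62⁴) / (8 × 6.0³ × 21)
  = 10136.6 / 36288 = 0.27934 N/mm

0.279 N/mm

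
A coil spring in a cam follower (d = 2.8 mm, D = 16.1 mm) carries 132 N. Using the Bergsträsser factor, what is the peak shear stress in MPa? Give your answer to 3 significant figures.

Spring index C = D/d = 16.1/2.8 = 5.7500
K_B = (4C+2)/(4C−3) = 25.000/20.000 = 1.2500
τ₀ = 8FD/(πd³) = 8·132·16.1/(π·2.8³) = 17001.6/68.964 = 246.53 MPa
τ_max = K·τ₀ = 1.2500 × 246.53 = 308.16 MPa

308 MPa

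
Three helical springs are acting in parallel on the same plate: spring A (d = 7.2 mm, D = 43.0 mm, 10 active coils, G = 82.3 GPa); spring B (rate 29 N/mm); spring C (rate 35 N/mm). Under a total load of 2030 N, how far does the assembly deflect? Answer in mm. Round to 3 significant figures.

20.6 mm

k_A = Gd⁴/(8D³N_a) = (82.3×10³)(7.2⁴)/(8·43.0³·10) = 34.772 N/mm
Parallel: k_eq = 34.772 + 29 + 35 = 98.772 N/mm
δ = F/k_eq = 2030/98.772 = 20.552 mm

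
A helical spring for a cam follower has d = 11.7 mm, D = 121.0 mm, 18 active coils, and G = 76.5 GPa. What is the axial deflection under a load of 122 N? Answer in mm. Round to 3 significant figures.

21.7 mm

k = Gd⁴/(8D³N_a) = (76.5×10³)(11.7⁴)/(8·121.0³·18) = 5.6194 N/mm
δ = F/k = 122 / 5.6194 = 21.711 mm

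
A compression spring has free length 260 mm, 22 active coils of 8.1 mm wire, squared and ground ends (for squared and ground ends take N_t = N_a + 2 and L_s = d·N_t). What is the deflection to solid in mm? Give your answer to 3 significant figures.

65.6 mm

N_t = 24; L_s = 8.1·24 = 194.4 mm
δ_solid = L₀ − L_s = 260 − 194.4 = 65.6 mm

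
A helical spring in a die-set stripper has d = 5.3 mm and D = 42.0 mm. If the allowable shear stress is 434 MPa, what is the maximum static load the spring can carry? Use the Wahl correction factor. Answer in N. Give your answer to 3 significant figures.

509 N

C = D/d = 42.0/5.3 = 7.9245
K_W = (4C−1)/(4C−4) + 0.615/C = 30.698/27.698 + 0.0776 = 1.1859
τ_max = K·8FD/(πd³) → F_max = τ_allow·πd³/(8DK)
F_max = 434·π·5.3³/(8·42.0·1.1859) = 2.0299e+05/398.47 = 509.42 N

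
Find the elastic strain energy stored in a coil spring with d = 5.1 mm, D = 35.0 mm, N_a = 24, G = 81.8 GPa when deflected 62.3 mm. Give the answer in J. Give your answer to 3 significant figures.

k = Gd⁴/(8D³N_a) = (81.8×10³)(5.1⁴)/(8·35.0³·24) = 6.7225 N/mm
U = ½kδ² = 0.5 × 6.7225 × 62.3² = 13046 N·mm = 13.046 J

13.0 J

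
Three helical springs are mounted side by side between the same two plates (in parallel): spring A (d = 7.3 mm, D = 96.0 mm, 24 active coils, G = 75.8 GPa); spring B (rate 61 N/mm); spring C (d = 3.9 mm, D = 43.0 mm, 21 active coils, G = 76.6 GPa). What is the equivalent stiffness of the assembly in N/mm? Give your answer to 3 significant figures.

k_A = Gd⁴/(8D³N_a) = (75.8×10³)(7.3⁴)/(8·96.0³·24) = 1.2672 N/mm
k_C = Gd⁴/(8D³N_a) = (76.6×10³)(3.9⁴)/(8·43.0³·21) = 1.3267 N/mm
Parallel: k_eq = 1.2672 + 61 + 1.3267 = 63.594 N/mm

63.6 N/mm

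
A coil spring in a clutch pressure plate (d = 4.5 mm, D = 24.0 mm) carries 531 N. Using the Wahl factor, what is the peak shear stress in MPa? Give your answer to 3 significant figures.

Spring index C = D/d = 24.0/4.5 = 5.3333
K_W = (4C−1)/(4C−4) + 0.615/C = 20.333/17.333 + 0.1153 = 1.2884
τ₀ = 8FD/(πd³) = 8·531·24.0/(π·4.5³) = 101952/286.28 = 356.13 MPa
τ_max = K·τ₀ = 1.2884 × 356.13 = 458.83 MPa

459 MPa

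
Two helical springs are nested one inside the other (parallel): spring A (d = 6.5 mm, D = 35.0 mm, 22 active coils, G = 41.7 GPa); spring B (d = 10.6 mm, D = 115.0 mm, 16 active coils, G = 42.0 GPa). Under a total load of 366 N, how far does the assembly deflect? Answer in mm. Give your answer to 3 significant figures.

k_A = Gd⁴/(8D³N_a) = (41.7×10³)(6.5⁴)/(8·35.0³·22) = 9.8644 N/mm
k_B = Gd⁴/(8D³N_a) = (42.0×10³)(10.6⁴)/(8·115.0³·16) = 2.7238 N/mm
Parallel: k_eq = 9.8644 + 2.7238 = 12.588 N/mm
δ = F/k_eq = 366/12.588 = 29.075 mm

29.1 mm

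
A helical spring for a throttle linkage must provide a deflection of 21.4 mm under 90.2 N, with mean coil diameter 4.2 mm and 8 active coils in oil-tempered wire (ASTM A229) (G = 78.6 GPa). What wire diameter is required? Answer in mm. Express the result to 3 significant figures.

Required rate k = F/δ = 90.2/21.4 = 4.215 N/mm
d = (8D³N_a·k / G)^(1/4) = (8·4.2³·8·4.215 / (78.6×10³))^0.25
  = (0.25427)^0.25 = 0.7101 mm

0.710 mm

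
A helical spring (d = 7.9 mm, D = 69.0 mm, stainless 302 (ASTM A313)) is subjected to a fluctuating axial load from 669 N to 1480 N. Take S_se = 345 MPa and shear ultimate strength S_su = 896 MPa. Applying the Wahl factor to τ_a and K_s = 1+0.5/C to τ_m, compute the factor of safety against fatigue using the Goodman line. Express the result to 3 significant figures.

C = D/d = 69.0/7.9 = 8.7342; K_W = (4C−1)/(4C−4)+0.615/C = 1.1674; K_s = 1+0.5/C = 1.0572
F_a = (F_max−F_min)/2 = 405.5 N; F_m = (F_max+F_min)/2 = 1074.5 N
τ_a = K_W·8F_aD/(πd³) = 1.1674 × 144.51 = 168.7 MPa
τ_m = K_s·8F_mD/(πd³) = 1.0572 × 382.93 = 404.85 MPa
Goodman: 1/n_f = τ_a/S_se + τ_m/S_su = 168.7/345 + 404.85/896 = 0.48898 + 0.45184 = 0.94082
n_f = 1/0.94082 = 1.063

1.06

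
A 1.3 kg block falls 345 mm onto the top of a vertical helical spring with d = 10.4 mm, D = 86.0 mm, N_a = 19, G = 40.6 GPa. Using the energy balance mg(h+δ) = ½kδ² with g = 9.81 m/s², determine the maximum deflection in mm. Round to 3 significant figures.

k = Gd⁴/(8D³N_a) = (40.6×10³)(10.4⁴)/(8·86.0³·19) = 4.9127 N/mm
W = mg = 1.3 × 9.81 = 12.753 N
½kδ² − Wδ − Wh = 0 → δ = (W + √(W² + 2kWh))/k
δ = (12.753 + √(162.64 + 43229.7))/4.9127 = (12.753 + 208.31)/4.9127 = 44.998 mm

45.0 mm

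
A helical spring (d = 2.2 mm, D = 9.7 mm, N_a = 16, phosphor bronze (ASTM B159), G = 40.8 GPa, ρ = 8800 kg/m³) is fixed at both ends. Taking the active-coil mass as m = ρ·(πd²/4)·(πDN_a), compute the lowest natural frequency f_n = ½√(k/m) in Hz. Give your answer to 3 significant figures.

k = Gd⁴/(8D³N_a) = (40.8×10³)(2.2⁴)/(8·9.7³·16) = 8.1814 N/mm = 8181.4 N/m
Wire length L = πDN_a = π·9.7·16 = 487.58 mm
m = ρ·(πd²/4)·L = 8800 × 3.8013×10⁻⁶ m² × 0.48758 m = 0.01631 kg
f_n = ½√(k/m) = 0.5·√(8181.4/0.01631) = 0.5·√(5.0161e+05) = 354.12 Hz

354 Hz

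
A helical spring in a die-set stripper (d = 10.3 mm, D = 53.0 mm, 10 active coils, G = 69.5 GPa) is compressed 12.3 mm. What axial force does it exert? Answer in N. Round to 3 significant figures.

808 N

k = Gd⁴/(8D³N_a) = (69.5×10³)(10.3⁴)/(8·53.0³·10) = 65.677 N/mm
F = k·δ = 65.677 × 12.3 = 807.83 N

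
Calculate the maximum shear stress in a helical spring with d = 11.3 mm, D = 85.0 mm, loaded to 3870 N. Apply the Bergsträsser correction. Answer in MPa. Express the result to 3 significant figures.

688 MPa

Spring index C = D/d = 85.0/11.3 = 7.5221
K_B = (4C+2)/(4C−3) = 32.088/27.088 = 1.1846
τ₀ = 8FD/(πd³) = 8·3870·85.0/(π·11.3³) = 2.6316e+06/4533 = 580.54 MPa
τ_max = K·τ₀ = 1.1846 × 580.54 = 687.7 MPa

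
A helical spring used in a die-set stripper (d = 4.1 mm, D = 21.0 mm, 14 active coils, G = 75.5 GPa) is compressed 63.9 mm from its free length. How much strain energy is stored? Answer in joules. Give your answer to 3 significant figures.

42.0 J

k = Gd⁴/(8D³N_a) = (75.5×10³)(4.1⁴)/(8·21.0³·14) = 20.569 N/mm
U = ½kδ² = 0.5 × 20.569 × 63.9² = 41993 N·mm = 41.993 J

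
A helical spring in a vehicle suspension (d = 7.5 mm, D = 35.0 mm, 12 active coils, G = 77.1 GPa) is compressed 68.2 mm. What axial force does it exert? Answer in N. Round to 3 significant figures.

4040 N

k = Gd⁴/(8D³N_a) = (77.1×10³)(7.5⁴)/(8·35.0³·12) = 59.269 N/mm
F = k·δ = 59.269 × 68.2 = 4042.1 N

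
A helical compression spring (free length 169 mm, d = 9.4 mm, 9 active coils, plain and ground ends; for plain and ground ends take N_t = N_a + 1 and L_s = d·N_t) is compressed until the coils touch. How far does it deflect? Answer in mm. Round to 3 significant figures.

75.0 mm

N_t = 10; L_s = 9.4·10 = 94 mm
δ_solid = L₀ − L_s = 169 − 94 = 75 mm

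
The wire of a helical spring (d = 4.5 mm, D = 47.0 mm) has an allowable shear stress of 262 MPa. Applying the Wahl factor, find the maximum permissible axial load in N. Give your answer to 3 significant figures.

C = D/d = 47.0/4.5 = 10.4444
K_W = (4C−1)/(4C−4) + 0.615/C = 40.778/37.778 + 0.0589 = 1.1383
τ_max = K·8FD/(πd³) → F_max = τ_allow·πd³/(8DK)
F_max = 262·π·4.5³/(8·47.0·1.1383) = 75005/428 = 175.25 N

175 N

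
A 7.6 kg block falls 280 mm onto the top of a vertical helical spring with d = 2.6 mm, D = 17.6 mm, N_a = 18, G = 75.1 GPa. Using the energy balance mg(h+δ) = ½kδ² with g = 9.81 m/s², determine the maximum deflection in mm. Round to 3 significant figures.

116 mm

k = Gd⁴/(8D³N_a) = (75.1×10³)(2.6⁴)/(8·17.6³·18) = 4.3715 N/mm
W = mg = 7.6 × 9.81 = 74.556 N
½kδ² − Wδ − Wh = 0 → δ = (W + √(W² + 2kWh))/k
δ = (74.556 + √(5558.6 + 182517))/4.3715 = (74.556 + 433.68)/4.3715 = 116.26 mm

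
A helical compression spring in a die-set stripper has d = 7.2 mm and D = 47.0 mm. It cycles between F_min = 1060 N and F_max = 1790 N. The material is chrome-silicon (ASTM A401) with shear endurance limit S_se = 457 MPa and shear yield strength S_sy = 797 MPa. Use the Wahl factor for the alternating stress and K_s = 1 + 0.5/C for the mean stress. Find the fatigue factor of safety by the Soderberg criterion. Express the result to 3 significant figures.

C = D/d = 47.0/7.2 = 6.5278; K_W = (4C−1)/(4C−4)+0.615/C = 1.2299; K_s = 1+0.5/C = 1.0766
F_a = (F_max−F_min)/2 = 365 N; F_m = (F_max+F_min)/2 = 1425 N
τ_a = K_W·8F_aD/(πd³) = 1.2299 × 117.04 = 143.95 MPa
τ_m = K_s·8F_mD/(πd³) = 1.0766 × 456.94 = 491.94 MPa
Soderberg: 1/n_f = τ_a/S_se + τ_m/S_sy = 143.95/457 + 491.94/797 = 0.31498 + 0.61723 = 0.93221
n_f = 1/0.93221 = 1.073

1.07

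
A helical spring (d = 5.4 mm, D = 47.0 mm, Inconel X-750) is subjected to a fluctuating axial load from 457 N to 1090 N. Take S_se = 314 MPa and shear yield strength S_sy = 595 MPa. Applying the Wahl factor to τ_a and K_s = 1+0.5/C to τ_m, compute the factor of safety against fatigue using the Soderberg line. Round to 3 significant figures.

0.516

C = D/d = 47.0/5.4 = 8.7037; K_W = (4C−1)/(4C−4)+0.615/C = 1.1680; K_s = 1+0.5/C = 1.0574
F_a = (F_max−F_min)/2 = 316.5 N; F_m = (F_max+F_min)/2 = 773.5 N
τ_a = K_W·8F_aD/(πd³) = 1.1680 × 240.56 = 280.98 MPa
τ_m = K_s·8F_mD/(πd³) = 1.0574 × 587.92 = 621.69 MPa
Soderberg: 1/n_f = τ_a/S_se + τ_m/S_sy = 280.98/314 + 621.69/595 = 0.89485 + 1.04486 = 1.9397
n_f = 1/1.9397 = 0.5155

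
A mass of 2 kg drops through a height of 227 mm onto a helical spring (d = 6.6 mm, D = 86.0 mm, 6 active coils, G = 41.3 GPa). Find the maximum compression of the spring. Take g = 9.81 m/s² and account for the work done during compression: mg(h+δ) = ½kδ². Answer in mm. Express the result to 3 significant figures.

k = Gd⁴/(8D³N_a) = (41.3×10³)(6.6⁴)/(8·86.0³·6) = 2.5668 N/mm
W = mg = 2 × 9.81 = 19.62 N
½kδ² − Wδ − Wh = 0 → δ = (W + √(W² + 2kWh))/k
δ = (19.62 + √(384.94 + 22863.6))/2.5668 = (19.62 + 152.47)/2.5668 = 67.047 mm

67.0 mm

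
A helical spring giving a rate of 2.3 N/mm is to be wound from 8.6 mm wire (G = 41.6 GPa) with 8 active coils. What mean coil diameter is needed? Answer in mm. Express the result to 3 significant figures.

116 mm

D = (Gd⁴/(8N_a·k))^(1/3) = (41.6×10³·8.6⁴/(8·8·2.3))^(1/3)
  = (1.54589e+06)^(1/3) = 115.6271 mm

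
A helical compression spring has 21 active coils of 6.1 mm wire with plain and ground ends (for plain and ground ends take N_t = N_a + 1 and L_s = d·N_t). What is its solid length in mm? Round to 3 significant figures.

plain and ground ends: N_t = N_a + 1 = 21 + 1 = 22
L_s = d·N_t = 6.1 × 22 = 134.2 mm

134 mm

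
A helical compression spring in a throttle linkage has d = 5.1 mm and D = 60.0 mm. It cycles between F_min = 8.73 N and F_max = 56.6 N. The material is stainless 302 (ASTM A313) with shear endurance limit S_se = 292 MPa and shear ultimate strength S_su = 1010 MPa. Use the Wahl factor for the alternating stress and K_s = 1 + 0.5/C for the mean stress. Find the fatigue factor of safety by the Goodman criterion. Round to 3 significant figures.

6.91

C = D/d = 60.0/5.1 = 11.7647; K_W = (4C−1)/(4C−4)+0.615/C = 1.1219; K_s = 1+0.5/C = 1.0425
F_a = (F_max−F_min)/2 = 23.935 N; F_m = (F_max+F_min)/2 = 32.665 N
τ_a = K_W·8F_aD/(πd³) = 1.1219 × 27.569 = 30.93 MPa
τ_m = K_s·8F_mD/(πd³) = 1.0425 × 37.624 = 39.223 MPa
Goodman: 1/n_f = τ_a/S_se + τ_m/S_su = 30.93/292 + 39.223/1010 = 0.10593 + 0.03883 = 0.14476
n_f = 1/0.14476 = 6.908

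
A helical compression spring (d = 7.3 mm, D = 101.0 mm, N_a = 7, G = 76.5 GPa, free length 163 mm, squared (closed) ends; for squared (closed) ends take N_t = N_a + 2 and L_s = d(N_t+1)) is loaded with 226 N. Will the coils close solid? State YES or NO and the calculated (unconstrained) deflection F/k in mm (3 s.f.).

k = Gd⁴/(8D³N_a) = (76.5×10³)(7.3⁴)/(8·101.0³·7) = 3.7653 N/mm
N_t = 9; L_s = 7.3·10 = 73 mm; δ_solid = L₀ − L_s = 163 − 73 = 90 mm
δ = F/k = 226/3.7653 = 60.022 mm
δ < δ_solid → spring does not go solid

NO, δ = 60.0 mm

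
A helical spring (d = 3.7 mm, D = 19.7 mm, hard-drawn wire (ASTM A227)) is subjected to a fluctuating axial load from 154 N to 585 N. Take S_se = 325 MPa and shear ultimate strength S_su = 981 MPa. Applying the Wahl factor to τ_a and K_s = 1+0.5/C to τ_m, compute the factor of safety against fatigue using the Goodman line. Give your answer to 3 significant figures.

C = D/d = 19.7/3.7 = 5.3243; K_W = (4C−1)/(4C−4)+0.615/C = 1.2889; K_s = 1+0.5/C = 1.0939
F_a = (F_max−F_min)/2 = 215.5 N; F_m = (F_max+F_min)/2 = 369.5 N
τ_a = K_W·8F_aD/(πd³) = 1.2889 × 213.43 = 275.1 MPa
τ_m = K_s·8F_mD/(πd³) = 1.0939 × 365.94 = 400.31 MPa
Goodman: 1/n_f = τ_a/S_se + τ_m/S_su = 275.1/325 + 400.31/981 = 0.84645 + 0.40806 = 1.2545
n_f = 1/1.2545 = 0.7971

0.797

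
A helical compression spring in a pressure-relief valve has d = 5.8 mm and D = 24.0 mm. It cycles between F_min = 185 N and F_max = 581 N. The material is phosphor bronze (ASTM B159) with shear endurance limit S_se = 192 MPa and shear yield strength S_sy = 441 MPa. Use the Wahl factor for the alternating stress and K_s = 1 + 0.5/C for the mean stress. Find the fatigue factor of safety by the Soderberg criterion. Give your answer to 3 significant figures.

C = D/d = 24.0/5.8 = 4.1379; K_W = (4C−1)/(4C−4)+0.615/C = 1.3876; K_s = 1+0.5/C = 1.1208
F_a = (F_max−F_min)/2 = 198 N; F_m = (F_max+F_min)/2 = 383 N
τ_a = K_W·8F_aD/(πd³) = 1.3876 × 62.02 = 86.061 MPa
τ_m = K_s·8F_mD/(πd³) = 1.1208 × 119.97 = 134.46 MPa
Soderberg: 1/n_f = τ_a/S_se + τ_m/S_sy = 86.061/192 + 134.46/441 = 0.44824 + 0.30491 = 0.75314
n_f = 1/0.75314 = 1.328

1.33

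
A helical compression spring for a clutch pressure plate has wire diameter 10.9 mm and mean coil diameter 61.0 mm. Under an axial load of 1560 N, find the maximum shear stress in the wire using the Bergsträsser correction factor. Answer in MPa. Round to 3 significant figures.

235 MPa

Spring index C = D/d = 61.0/10.9 = 5.5963
K_B = (4C+2)/(4C−3) = 24.385/19.385 = 1.2579
τ₀ = 8FD/(πd³) = 8·1560·61.0/(π·10.9³) = 761280/4068.5 = 187.12 MPa
τ_max = K·τ₀ = 1.2579 × 187.12 = 235.38 MPa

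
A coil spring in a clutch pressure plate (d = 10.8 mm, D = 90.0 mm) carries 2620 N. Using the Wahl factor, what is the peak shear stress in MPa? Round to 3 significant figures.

Spring index C = D/d = 90.0/10.8 = 8.3333
K_W = (4C−1)/(4C−4) + 0.615/C = 32.333/29.333 + 0.0738 = 1.1761
τ₀ = 8FD/(πd³) = 8·2620·90.0/(π·10.8³) = 1.8864e+06/3957.5 = 476.66 MPa
τ_max = K·τ₀ = 1.1761 × 476.66 = 560.59 MPa

561 MPa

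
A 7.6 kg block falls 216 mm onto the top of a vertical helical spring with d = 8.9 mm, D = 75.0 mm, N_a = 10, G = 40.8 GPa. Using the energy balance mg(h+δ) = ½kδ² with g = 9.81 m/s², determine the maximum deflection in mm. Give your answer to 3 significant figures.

k = Gd⁴/(8D³N_a) = (40.8×10³)(8.9⁴)/(8·75.0³·10) = 7.5848 N/mm
W = mg = 7.6 × 9.81 = 74.556 N
½kδ² − Wδ − Wh = 0 → δ = (W + √(W² + 2kWh))/k
δ = (74.556 + √(5558.6 + 244294))/7.5848 = (74.556 + 499.85)/7.5848 = 75.731 mm

75.7 mm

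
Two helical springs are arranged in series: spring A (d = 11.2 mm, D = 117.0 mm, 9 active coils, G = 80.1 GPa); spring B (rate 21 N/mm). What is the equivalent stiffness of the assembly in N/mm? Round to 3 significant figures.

k_A = Gd⁴/(8D³N_a) = (80.1×10³)(11.2⁴)/(8·117.0³·9) = 10.93 N/mm
Series: 1/k_eq = 1/10.93 + 1/21 = 0.13911; k_eq = 7.1885 N/mm

7.19 N/mm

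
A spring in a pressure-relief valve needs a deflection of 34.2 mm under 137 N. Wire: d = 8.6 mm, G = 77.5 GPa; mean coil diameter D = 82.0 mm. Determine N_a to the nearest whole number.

24

Required rate k = F/δ = 137/34.2 = 4.0058 N/mm
N_a = Gd⁴/(8D³k) = (77.5×10³ × 8.6⁴)/(8 × 82.0³ × 4.0058)
    = 4.23931e+08 / 1.76696e+07 = 23.99 → 24 coils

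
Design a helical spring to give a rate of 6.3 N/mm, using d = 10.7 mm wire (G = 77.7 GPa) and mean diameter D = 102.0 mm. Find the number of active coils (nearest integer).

N_a = Gd⁴/(8D³k) = (77.7×10³ × 10.7⁴)/(8 × 102.0³ × 6.3)
    = 1.01849e+09 / 5.34849e+07 = 19.04 → 19 coils

19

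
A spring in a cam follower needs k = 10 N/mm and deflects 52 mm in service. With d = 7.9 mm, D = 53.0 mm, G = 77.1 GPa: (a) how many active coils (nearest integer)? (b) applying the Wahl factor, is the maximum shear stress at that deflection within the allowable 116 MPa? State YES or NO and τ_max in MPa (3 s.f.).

(a) 25 coils; (b) NO, τ_max = 176 MPa

N_a = Gd⁴/(8D³k) = (77.1×10³)(7.9⁴)/(8·53.0³·10) = 25.21 → N_a = 25
Actual rate k = Gd⁴/(8D³·25) = 10.086 N/mm
Working load F = kδ = 10.086·52 = 524.46 N
C = 53.0/7.9 = 6.7089; K_W = (4C−1)/(4C−4)+0.615/C = 1.2230
τ_max = K_W·8FD/(πd³) = 1.2230·143.56 = 175.58 MPa
τ_max > 116 MPa → exceeds allowable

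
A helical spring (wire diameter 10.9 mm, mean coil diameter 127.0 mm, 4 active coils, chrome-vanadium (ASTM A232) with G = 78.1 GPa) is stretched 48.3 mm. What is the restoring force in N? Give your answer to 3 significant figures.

k = Gd⁴/(8D³N_a) = (78.1×10³)(10.9⁴)/(8·127.0³·4) = 16.819 N/mm
F = k·δ = 16.819 × 48.3 = 812.35 N

812 N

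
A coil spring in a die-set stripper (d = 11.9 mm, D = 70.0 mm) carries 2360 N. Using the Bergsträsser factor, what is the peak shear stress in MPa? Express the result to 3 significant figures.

Spring index C = D/d = 70.0/11.9 = 5.8824
K_B = (4C+2)/(4C−3) = 25.529/20.529 = 1.2436
τ₀ = 8FD/(πd³) = 8·2360·70.0/(π·11.9³) = 1.3216e+06/5294.1 = 249.64 MPa
τ_max = K·τ₀ = 1.2436 × 249.64 = 310.44 MPa

310 MPa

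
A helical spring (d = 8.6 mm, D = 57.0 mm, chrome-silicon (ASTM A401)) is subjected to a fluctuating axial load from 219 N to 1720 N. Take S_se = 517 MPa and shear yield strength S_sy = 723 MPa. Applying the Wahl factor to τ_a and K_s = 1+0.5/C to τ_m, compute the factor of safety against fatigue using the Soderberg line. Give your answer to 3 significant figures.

C = D/d = 57.0/8.6 = 6.6279; K_W = (4C−1)/(4C−4)+0.615/C = 1.2261; K_s = 1+0.5/C = 1.0754
F_a = (F_max−F_min)/2 = 750.5 N; F_m = (F_max+F_min)/2 = 969.5 N
τ_a = K_W·8F_aD/(πd³) = 1.2261 × 171.27 = 209.98 MPa
τ_m = K_s·8F_mD/(πd³) = 1.0754 × 221.24 = 237.93 MPa
Soderberg: 1/n_f = τ_a/S_se + τ_m/S_sy = 209.98/517 + 237.93/723 = 0.40615 + 0.32909 = 0.73524
n_f = 1/0.73524 = 1.36

1.36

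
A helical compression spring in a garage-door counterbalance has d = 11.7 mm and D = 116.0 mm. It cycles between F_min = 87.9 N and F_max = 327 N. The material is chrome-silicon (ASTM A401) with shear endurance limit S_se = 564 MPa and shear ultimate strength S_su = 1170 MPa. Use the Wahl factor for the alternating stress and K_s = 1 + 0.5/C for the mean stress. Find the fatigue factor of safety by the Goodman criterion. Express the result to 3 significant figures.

C = D/d = 116.0/11.7 = 9.9145; K_W = (4C−1)/(4C−4)+0.615/C = 1.1462; K_s = 1+0.5/C = 1.0504
F_a = (F_max−F_min)/2 = 119.55 N; F_m = (F_max+F_min)/2 = 207.45 N
τ_a = K_W·8F_aD/(πd³) = 1.1462 × 22.049 = 25.272 MPa
τ_m = K_s·8F_mD/(πd³) = 1.0504 × 38.261 = 40.19 MPa
Goodman: 1/n_f = τ_a/S_se + τ_m/S_su = 25.272/564 + 40.19/1170 = 0.04481 + 0.03435 = 0.079159
n_f = 1/0.079159 = 12.63

12.6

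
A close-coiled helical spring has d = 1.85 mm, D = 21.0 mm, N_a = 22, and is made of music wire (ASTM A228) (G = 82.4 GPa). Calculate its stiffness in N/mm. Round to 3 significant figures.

0.592 N/mm

k = Gd⁴/(8D³N_a) = (82.4×10³ × 1.85⁴) / (8 × 21.0³ × 22)
  = 965193 / 1.62994e+06 = 0.59217 N/mm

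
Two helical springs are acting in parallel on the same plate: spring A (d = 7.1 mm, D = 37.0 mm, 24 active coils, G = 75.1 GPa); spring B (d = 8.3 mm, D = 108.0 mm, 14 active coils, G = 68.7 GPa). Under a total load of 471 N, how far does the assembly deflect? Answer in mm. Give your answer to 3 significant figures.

k_A = Gd⁴/(8D³N_a) = (75.1×10³)(7.1⁴)/(8·37.0³·24) = 19.623 N/mm
k_B = Gd⁴/(8D³N_a) = (68.7×10³)(8.3⁴)/(8·108.0³·14) = 2.3109 N/mm
Parallel: k_eq = 19.623 + 2.3109 = 21.934 N/mm
δ = F/k_eq = 471/21.934 = 21.474 mm

21.5 mm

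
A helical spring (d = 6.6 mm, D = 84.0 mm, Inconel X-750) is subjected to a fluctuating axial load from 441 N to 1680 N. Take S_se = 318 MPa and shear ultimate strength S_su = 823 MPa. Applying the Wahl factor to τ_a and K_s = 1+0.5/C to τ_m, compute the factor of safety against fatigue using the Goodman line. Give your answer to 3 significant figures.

C = D/d = 84.0/6.6 = 12.7273; K_W = (4C−1)/(4C−4)+0.615/C = 1.1123; K_s = 1+0.5/C = 1.0393
F_a = (F_max−F_min)/2 = 619.5 N; F_m = (F_max+F_min)/2 = 1060.5 N
τ_a = K_W·8F_aD/(πd³) = 1.1123 × 460.92 = 512.67 MPa
τ_m = K_s·8F_mD/(πd³) = 1.0393 × 789.04 = 820.04 MPa
Goodman: 1/n_f = τ_a/S_se + τ_m/S_su = 512.67/318 + 820.04/823 = 1.61218 + 0.99640 = 2.6086
n_f = 1/2.6086 = 0.3834

0.383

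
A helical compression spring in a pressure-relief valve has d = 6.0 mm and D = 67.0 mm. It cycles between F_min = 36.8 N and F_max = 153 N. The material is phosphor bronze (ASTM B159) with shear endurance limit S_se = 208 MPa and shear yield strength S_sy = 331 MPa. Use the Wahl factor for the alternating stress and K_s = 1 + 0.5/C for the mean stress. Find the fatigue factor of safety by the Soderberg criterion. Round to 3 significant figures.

C = D/d = 67.0/6.0 = 11.1667; K_W = (4C−1)/(4C−4)+0.615/C = 1.1288; K_s = 1+0.5/C = 1.0448
F_a = (F_max−F_min)/2 = 58.1 N; F_m = (F_max+F_min)/2 = 94.9 N
τ_a = K_W·8F_aD/(πd³) = 1.1288 × 45.892 = 51.805 MPa
τ_m = K_s·8F_mD/(πd³) = 1.0448 × 74.96 = 78.316 MPa
Soderberg: 1/n_f = τ_a/S_se + τ_m/S_sy = 51.805/208 + 78.316/331 = 0.24906 + 0.23660 = 0.48567
n_f = 1/0.48567 = 2.059

2.06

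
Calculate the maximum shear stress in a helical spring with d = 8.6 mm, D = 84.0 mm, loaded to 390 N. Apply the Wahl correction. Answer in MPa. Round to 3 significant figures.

Spring index C = D/d = 84.0/8.6 = 9.7674
K_W = (4C−1)/(4C−4) + 0.615/C = 38.070/35.070 + 0.0630 = 1.1485
τ₀ = 8FD/(πd³) = 8·390·84.0/(π·8.6³) = 262080/1998.2 = 131.16 MPa
τ_max = K·τ₀ = 1.1485 × 131.16 = 150.63 MPa

151 MPa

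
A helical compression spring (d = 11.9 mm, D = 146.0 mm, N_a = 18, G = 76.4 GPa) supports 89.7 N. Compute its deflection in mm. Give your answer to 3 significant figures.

k = Gd⁴/(8D³N_a) = (76.4×10³)(11.9⁴)/(8·146.0³·18) = 3.4187 N/mm
δ = F/k = 89.7 / 3.4187 = 26.238 mm

26.2 mm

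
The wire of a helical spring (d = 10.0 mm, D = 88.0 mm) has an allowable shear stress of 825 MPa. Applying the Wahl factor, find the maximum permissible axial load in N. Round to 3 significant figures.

C = D/d = 88.0/10.0 = 8.8000
K_W = (4C−1)/(4C−4) + 0.615/C = 34.200/31.200 + 0.0699 = 1.1660
τ_max = K·8FD/(πd³) → F_max = τ_allow·πd³/(8DK)
F_max = 825·π·10.0³/(8·88.0·1.1660) = 2.5918e+06/820.89 = 3157.3 N

3160 N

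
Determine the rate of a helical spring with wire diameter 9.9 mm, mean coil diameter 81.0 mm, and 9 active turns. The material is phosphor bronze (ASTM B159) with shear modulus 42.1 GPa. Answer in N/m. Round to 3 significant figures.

10600 N/m

k = Gd⁴/(8D³N_a) = (42.1×10³ × 9.9⁴) / (8 × 81.0³ × 9)
  = 4.04411e+08 / 3.82638e+07 = 10.569 N/mm = 10569 N/m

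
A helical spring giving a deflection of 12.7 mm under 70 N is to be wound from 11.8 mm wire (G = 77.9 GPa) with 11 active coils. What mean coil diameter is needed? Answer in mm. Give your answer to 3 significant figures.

146 mm

Required rate k = F/δ = 70/12.7 = 5.5118 N/mm
D = (Gd⁴/(8N_a·k))^(1/3) = (77.9×10³·11.8⁴/(8·11·5.5118))^(1/3)
  = (3.11378e+06)^(1/3) = 146.0258 mm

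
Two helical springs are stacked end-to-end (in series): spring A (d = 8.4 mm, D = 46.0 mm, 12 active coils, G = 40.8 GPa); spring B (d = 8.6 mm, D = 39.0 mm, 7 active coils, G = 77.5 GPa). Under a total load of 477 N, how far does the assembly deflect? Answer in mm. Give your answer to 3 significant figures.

25.7 mm

k_A = Gd⁴/(8D³N_a) = (40.8×10³)(8.4⁴)/(8·46.0³·12) = 21.739 N/mm
k_B = Gd⁴/(8D³N_a) = (77.5×10³)(8.6⁴)/(8·39.0³·7) = 127.62 N/mm
Series: 1/k_eq = 1/21.739 + 1/127.62 = 0.053837; k_eq = 18.575 N/mm
δ = F/k_eq = 477/18.575 = 25.68 mm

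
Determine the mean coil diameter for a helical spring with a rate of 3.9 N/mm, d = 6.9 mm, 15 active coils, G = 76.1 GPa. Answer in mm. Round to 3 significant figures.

D = (Gd⁴/(8N_a·k))^(1/3) = (76.1×10³·6.9⁴/(8·15·3.9))^(1/3)
  = (368583)^(1/3) = 71.6988 mm

71.7 mm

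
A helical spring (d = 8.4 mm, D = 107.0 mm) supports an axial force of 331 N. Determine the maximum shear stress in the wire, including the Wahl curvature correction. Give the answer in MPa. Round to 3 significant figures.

169 MPa

Spring index C = D/d = 107.0/8.4 = 12.7381
K_W = (4C−1)/(4C−4) + 0.615/C = 49.952/46.952 + 0.0483 = 1.1122
τ₀ = 8FD/(πd³) = 8·331·107.0/(π·8.4³) = 283336/1862 = 152.16 MPa
τ_max = K·τ₀ = 1.1122 × 152.16 = 169.23 MPa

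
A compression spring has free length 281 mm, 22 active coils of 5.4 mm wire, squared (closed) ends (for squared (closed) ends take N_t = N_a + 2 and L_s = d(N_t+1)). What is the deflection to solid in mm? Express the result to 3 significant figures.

N_t = 24; L_s = 5.4·25 = 135 mm
δ_solid = L₀ − L_s = 281 − 135 = 146 mm

146 mm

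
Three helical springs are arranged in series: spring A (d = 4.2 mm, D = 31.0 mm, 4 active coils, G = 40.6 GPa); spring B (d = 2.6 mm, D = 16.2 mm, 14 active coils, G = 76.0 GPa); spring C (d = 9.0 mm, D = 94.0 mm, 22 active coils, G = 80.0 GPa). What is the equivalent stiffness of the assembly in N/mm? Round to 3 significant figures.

k_A = Gd⁴/(8D³N_a) = (40.6×10³)(4.2⁴)/(8·31.0³·4) = 13.252 N/mm
k_B = Gd⁴/(8D³N_a) = (76.0×10³)(2.6⁴)/(8·16.2³·14) = 7.2936 N/mm
k_C = Gd⁴/(8D³N_a) = (80.0×10³)(9.0⁴)/(8·94.0³·22) = 3.5906 N/mm
Series: 1/k_eq = 1/13.252 + 1/7.2936 + 1/3.5906 = 0.49107; k_eq = 2.0364 N/mm

2.04 N/mm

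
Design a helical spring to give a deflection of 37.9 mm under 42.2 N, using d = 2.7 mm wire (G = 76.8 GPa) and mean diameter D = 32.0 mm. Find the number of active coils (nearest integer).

Required rate k = F/δ = 42.2/37.9 = 1.1135 N/mm
N_a = Gd⁴/(8D³k) = (76.8×10³ × 2.7⁴)/(8 × 32.0³ × 1.1135)
    = 4.08147e+06 / 291886 = 13.98 → 14 coils

14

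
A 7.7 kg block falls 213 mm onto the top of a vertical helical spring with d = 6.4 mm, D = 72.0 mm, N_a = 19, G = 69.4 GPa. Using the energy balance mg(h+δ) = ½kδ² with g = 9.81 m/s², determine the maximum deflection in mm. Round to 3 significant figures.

k = Gd⁴/(8D³N_a) = (69.4×10³)(6.4⁴)/(8·72.0³·19) = 2.0523 N/mm
W = mg = 7.7 × 9.81 = 75.537 N
½kδ² − Wδ − Wh = 0 → δ = (W + √(W² + 2kWh))/k
δ = (75.537 + √(5705.8 + 66040.1))/2.0523 = (75.537 + 267.85)/2.0523 = 167.32 mm

167 mm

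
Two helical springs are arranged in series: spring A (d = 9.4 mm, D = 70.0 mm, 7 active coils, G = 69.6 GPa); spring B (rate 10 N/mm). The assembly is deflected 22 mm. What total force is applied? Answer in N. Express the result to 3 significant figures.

163 N

k_A = Gd⁴/(8D³N_a) = (69.6×10³)(9.4⁴)/(8·70.0³·7) = 28.29 N/mm
Series: 1/k_eq = 1/28.29 + 1/10 = 0.13535; k_eq = 7.3884 N/mm
F = k_eq·δ = 7.3884·22 = 162.54 N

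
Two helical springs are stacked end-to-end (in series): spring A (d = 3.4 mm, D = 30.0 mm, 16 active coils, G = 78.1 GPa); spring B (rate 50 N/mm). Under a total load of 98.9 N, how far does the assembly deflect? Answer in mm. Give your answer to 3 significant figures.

34.7 mm

k_A = Gd⁴/(8D³N_a) = (78.1×10³)(3.4⁴)/(8·30.0³·16) = 3.0199 N/mm
Series: 1/k_eq = 1/3.0199 + 1/50 = 0.35114; k_eq = 2.8479 N/mm
δ = F/k_eq = 98.9/2.8479 = 34.727 mm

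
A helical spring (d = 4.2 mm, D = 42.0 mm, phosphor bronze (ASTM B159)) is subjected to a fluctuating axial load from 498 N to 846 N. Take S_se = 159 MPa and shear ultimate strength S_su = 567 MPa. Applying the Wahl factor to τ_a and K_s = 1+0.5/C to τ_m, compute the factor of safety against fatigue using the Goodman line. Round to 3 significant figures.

0.277

C = D/d = 42.0/4.2 = 10.0000; K_W = (4C−1)/(4C−4)+0.615/C = 1.1448; K_s = 1+0.5/C = 1.0500
F_a = (F_max−F_min)/2 = 174 N; F_m = (F_max+F_min)/2 = 672 N
τ_a = K_W·8F_aD/(πd³) = 1.1448 × 251.18 = 287.56 MPa
τ_m = K_s·8F_mD/(πd³) = 1.0500 × 970.09 = 1018.6 MPa
Goodman: 1/n_f = τ_a/S_se + τ_m/S_su = 287.56/159 + 1018.6/567 = 1.80857 + 1.79646 = 3.605
n_f = 1/3.605 = 0.2774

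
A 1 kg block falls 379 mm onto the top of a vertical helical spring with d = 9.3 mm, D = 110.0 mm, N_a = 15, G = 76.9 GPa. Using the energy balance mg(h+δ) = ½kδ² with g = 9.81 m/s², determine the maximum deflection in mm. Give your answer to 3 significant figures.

k = Gd⁴/(8D³N_a) = (76.9×10³)(9.3⁴)/(8·110.0³·15) = 3.6016 N/mm
W = mg = 1 × 9.81 = 9.81 N
½kδ² − Wδ − Wh = 0 → δ = (W + √(W² + 2kWh))/k
δ = (9.81 + √(96.236 + 26781.6))/3.6016 = (9.81 + 163.94)/3.6016 = 48.243 mm

48.2 mm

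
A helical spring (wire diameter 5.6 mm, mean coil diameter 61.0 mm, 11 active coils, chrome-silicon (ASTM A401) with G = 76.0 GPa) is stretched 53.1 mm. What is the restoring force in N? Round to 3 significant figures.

k = Gd⁴/(8D³N_a) = (76.0×10³)(5.6⁴)/(8·61.0³·11) = 3.7419 N/mm
F = k·δ = 3.7419 × 53.1 = 198.7 N

199 N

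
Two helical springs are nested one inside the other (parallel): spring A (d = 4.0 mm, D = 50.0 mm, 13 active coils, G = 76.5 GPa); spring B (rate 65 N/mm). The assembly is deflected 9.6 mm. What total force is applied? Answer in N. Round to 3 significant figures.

k_A = Gd⁴/(8D³N_a) = (76.5×10³)(4.0⁴)/(8·50.0³·13) = 1.5065 N/mm
Parallel: k_eq = 1.5065 + 65 = 66.506 N/mm
F = k_eq·δ = 66.506·9.6 = 638.46 N

638 N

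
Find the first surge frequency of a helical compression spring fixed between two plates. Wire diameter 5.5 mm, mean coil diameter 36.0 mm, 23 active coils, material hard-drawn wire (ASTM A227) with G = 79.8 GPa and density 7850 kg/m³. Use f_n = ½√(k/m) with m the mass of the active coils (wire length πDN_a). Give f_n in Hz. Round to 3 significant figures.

66.2 Hz

k = Gd⁴/(8D³N_a) = (79.8×10³)(5.5⁴)/(8·36.0³·23) = 8.5061 N/mm = 8506.1 N/m
Wire length L = πDN_a = π·36.0·23 = 2601.2 mm
m = ρ·(πd²/4)·L = 7850 × 23.758×10⁻⁶ m² × 2.6012 m = 0.48514 kg
f_n = ½√(k/m) = 0.5·√(8506.1/0.48514) = 0.5·√(17533) = 66.207 Hz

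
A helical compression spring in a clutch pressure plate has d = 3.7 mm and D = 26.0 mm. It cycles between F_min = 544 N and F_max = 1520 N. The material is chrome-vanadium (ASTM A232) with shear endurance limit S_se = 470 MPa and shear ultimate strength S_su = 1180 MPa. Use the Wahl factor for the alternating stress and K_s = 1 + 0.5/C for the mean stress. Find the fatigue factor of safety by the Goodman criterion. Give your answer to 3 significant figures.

C = D/d = 26.0/3.7 = 7.0270; K_W = (4C−1)/(4C−4)+0.615/C = 1.2120; K_s = 1+0.5/C = 1.0712
F_a = (F_max−F_min)/2 = 488 N; F_m = (F_max+F_min)/2 = 1032 N
τ_a = K_W·8F_aD/(πd³) = 1.2120 × 637.86 = 773.06 MPa
τ_m = K_s·8F_mD/(πd³) = 1.0712 × 1348.9 = 1444.9 MPa
Goodman: 1/n_f = τ_a/S_se + τ_m/S_su = 773.06/470 + 1444.9/1180 = 1.64482 + 1.22450 = 2.8693
n_f = 1/2.8693 = 0.3485

0.349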